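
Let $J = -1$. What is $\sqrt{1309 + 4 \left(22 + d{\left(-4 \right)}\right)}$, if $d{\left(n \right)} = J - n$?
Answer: $\sqrt{1409} \approx 37.537$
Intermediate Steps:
$d{\left(n \right)} = -1 - n$
$\sqrt{1309 + 4 \left(22 + d{\left(-4 \right)}\right)} = \sqrt{1309 + 4 \left(22 - -3\right)} = \sqrt{1309 + 4 \left(22 + \left(-1 + 4\right)\right)} = \sqrt{1309 + 4 \left(22 + 3\right)} = \sqrt{1309 + 4 \cdot 25} = \sqrt{1309 + 100} = \sqrt{1409}$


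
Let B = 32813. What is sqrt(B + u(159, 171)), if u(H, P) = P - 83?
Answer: sqrt(32901) ≈ 181.39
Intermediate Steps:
u(H, P) = -83 + P
sqrt(B + u(159, 171)) = sqrt(32813 + (-83 + 171)) = sqrt(32813 + 88) = sqrt(32901)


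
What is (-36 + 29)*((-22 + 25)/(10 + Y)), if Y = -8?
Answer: -21/2 ≈ -10.500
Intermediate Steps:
(-36 + 29)*((-22 + 25)/(10 + Y)) = (-36 + 29)*((-22 + 25)/(10 - 8)) = -21/2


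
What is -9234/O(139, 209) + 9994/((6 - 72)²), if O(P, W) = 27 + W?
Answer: -2366545/64251 ≈ -36.833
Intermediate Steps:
-9234/O(139, 209) + 9994/((6 - 72)²) = -9234/(27 + 209) + 9994/((6 - 72)²) = -9234/236 + 9994/((-66)²) = -9234*1/236 + 9994/4356 = -4617/118 + 9994*(1/4356) = -4617/118 + 4997/2178 = -2366545/64251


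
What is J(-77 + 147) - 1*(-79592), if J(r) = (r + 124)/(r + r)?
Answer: 5571537/70 ≈ 79593.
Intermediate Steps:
J(r) = (124 + r)/(2*r) (J(r) = (124 + r)/((2*r)) = (124 + r)*(1/(2*r)) = (124 + r)/(2*r))
J(-77 + 147) - 1*(-79592) = (124 + (-77 + 147))/(2*(-77 + 147)) - 1*(-79592) = (½)*(124 + 70)/70 + 79592 = (½)*(1/70)*194 + 79592 = 97/70 + 79592 = 5571537/70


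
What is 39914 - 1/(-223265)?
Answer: 8911399211/223265 ≈ 39914.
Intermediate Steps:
39914 - 1/(-223265) = 39914 - 1*(-1/223265) = 39914 + 1/223265 = 8911399211/223265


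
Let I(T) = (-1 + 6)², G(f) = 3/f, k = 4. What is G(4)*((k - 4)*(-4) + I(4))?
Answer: 75/4 ≈ 18.750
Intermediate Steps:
I(T) = 25 (I(T) = 5² = 25)
G(4)*((k - 4)*(-4) + I(4)) = (3/4)*((4 - 4)*(-4) + 25) = (3*(¼))*(0*(-4) + 25) = 3*(0 + 25)/4 = (¾)*25 = 75/4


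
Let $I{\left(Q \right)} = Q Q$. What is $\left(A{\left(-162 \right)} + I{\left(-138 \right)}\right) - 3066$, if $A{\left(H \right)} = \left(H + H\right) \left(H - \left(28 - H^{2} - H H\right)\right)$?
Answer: $-16928574$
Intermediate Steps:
$I{\left(Q \right)} = Q^{2}$
$A{\left(H \right)} = 2 H \left(-28 + H + 2 H^{2}\right)$ ($A{\left(H \right)} = 2 H \left(H + \left(\left(H^{2} + H^{2}\right) - 28\right)\right) = 2 H \left(H + \left(2 H^{2} - 28\right)\right) = 2 H \left(H + \left(-28 + 2 H^{2}\right)\right) = 2 H \left(-28 + H + 2 H^{2}\right)$)
$\left(A{\left(-162 \right)} + I{\left(-138 \right)}\right) - 3066 = \left(2 \left(-162\right) \left(-28 - 162 + 2 \left(-162\right)^{2}\right) + \left(-138\right)^{2}\right) - 3066 = \left(2 \left(-162\right) \left(-28 - 162 + 2 \cdot 26244\right) + 19044\right) - 3066 = \left(2 \left(-162\right) \left(-28 - 162 + 52488\right) + 19044\right) - 3066 = \left(2 \left(-162\right) 52298 + 19044\right) - 3066 = \left(-16944552 + 19044\right) - 3066 = -16925508 - 3066 = -16928574$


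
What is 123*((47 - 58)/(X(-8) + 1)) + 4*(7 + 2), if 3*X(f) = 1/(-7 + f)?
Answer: -5391/4 ≈ -1347.8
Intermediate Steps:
X(f) = 1/(3*(-7 + f))
123*((47 - 58)/(X(-8) + 1)) + 4*(7 + 2) = 123*((47 - 58)/(1/(3*(-7 - 8)) + 1)) + 4*(7 + 2) = 123*(-11/((⅓)/(-15) + 1)) + 4*9 = 123*(-11/((⅓)*(-1/15) + 1)) + 36 = 123*(-11/(-1/45 + 1)) + 36 = 123*(-11/44/45) + 36 = 123*(-11*45/44) + 36 = 123*(-45/4) + 36 = -5535/4 + 36 = -5391/4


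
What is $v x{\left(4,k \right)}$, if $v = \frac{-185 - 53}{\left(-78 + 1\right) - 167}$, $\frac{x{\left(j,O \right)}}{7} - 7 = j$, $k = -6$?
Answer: $\frac{9163}{122} \approx 75.107$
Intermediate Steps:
$x{\left(j,O \right)} = 49 + 7 j$
$v = \frac{119}{122}$ ($v = - \frac{238}{-77 - 167} = - \frac{238}{-244} = \left(-238\right) \left(- \frac{1}{244}\right) = \frac{119}{122} \approx 0.97541$)
$v x{\left(4,k \right)} = \frac{119 \left(49 + 7 \cdot 4\right)}{122} = \frac{119 \left(49 + 28\right)}{122} = \frac{119}{122} \cdot 77 = \frac{9163}{122}$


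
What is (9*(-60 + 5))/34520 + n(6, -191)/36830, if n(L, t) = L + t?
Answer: -492341/25427432 ≈ -0.019363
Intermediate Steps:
(9*(-60 + 5))/34520 + n(6, -191)/36830 = (9*(-60 + 5))/34520 + (6 - 191)/36830 = (9*(-55))*(1/34520) - 185*1/36830 = -495*1/34520 - 37/7366 = -99/6904 - 37/7366 = -492341/25427432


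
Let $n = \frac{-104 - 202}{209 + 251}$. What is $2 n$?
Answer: $- \frac{153}{115} \approx -1.3304$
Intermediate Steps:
$n = - \frac{153}{230}$ ($n = - \frac{306}{460} = \left(-306\right) \frac{1}{460} = - \frac{153}{230} \approx -0.66522$)
$2 n = 2 \left(- \frac{153}{230}\right) = - \frac{153}{115}$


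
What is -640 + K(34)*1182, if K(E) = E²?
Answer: 1365752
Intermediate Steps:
-640 + K(34)*1182 = -640 + 34²*1182 = -640 + 1156*1182 = -640 + 1366392 = 1365752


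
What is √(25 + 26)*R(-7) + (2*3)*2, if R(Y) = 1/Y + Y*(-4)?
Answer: 12 + 195*√51/7 ≈ 210.94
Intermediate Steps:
R(Y) = 1/Y - 4*Y
√(25 + 26)*R(-7) + (2*3)*2 = √(25 + 26)*(1/(-7) - 4*(-7)) + (2*3)*2 = √51*(-⅐ + 28) + 6*2 = √51*(195/7) + 12 = 195*√51/7 + 12 = 12 + 195*√51/7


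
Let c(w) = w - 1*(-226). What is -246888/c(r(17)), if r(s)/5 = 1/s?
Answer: -4197096/3847 ≈ -1091.0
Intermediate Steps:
r(s) = 5/s
c(w) = 226 + w (c(w) = w + 226 = 226 + w)
-246888/c(r(17)) = -246888/(226 + 5/17) = -246888/3847/17 = -246888*17/3847 = -4197096/3847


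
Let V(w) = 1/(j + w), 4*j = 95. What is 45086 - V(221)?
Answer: 44139190/979 ≈ 45086.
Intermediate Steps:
j = 95/4 (j = (1/4)*95 = 95/4 ≈ 23.750)
V(w) = 1/(95/4 + w)
45086 - V(221) = 45086 - 4/(95 + 4*221) = 45086 - 4/(95 + 884) = 45086 - 4/979 = 44139190/979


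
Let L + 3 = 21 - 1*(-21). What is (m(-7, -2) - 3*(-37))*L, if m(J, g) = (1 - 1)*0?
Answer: 4329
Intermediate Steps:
L = 39 (L = -3 + (21 - 1*(-21)) = -3 + (21 + 21) = -3 + 42 = 39)
m(J, g) = 0 (m(J, g) = 0*0 = 0)
(m(-7, -2) - 3*(-37))*L = (0 - 3*(-37))*39 = (0 + 111)*39 = 111*39 = 4329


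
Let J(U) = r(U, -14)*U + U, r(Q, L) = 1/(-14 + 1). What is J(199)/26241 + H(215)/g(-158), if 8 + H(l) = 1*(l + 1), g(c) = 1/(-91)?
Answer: -2152321012/113711 ≈ -18928.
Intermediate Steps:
g(c) = -1/91
r(Q, L) = -1/13 (r(Q, L) = 1/(-13) = -1/13)
H(l) = -7 + l (H(l) = -8 + 1*(l + 1) = -8 + 1*(1 + l) = -8 + (1 + l) = -7 + l)
J(U) = 12*U/13 (J(U) = -U/13 + U = 12*U/13)
J(199)/26241 + H(215)/g(-158) = ((12/13)*199)/26241 + (-7 + 215)/(-1/91) = (2388/13)*(1/26241) + 208*(-91) = 796/113711 - 18928 = -2152321012/113711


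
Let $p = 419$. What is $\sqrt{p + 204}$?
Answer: $\sqrt{623} \approx 24.96$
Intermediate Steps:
$\sqrt{p + 204} = \sqrt{419 + 204} = \sqrt{623}$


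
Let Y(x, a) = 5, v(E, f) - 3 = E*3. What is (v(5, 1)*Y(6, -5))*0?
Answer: 0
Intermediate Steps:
v(E, f) = 3 + 3*E (v(E, f) = 3 + E*3 = 3 + 3*E)
(v(5, 1)*Y(6, -5))*0 = ((3 + 3*5)*5)*0 = ((3 + 15)*5)*0 = (18*5)*0 = 90*0 = 0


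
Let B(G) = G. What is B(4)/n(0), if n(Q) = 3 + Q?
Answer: 4/3 ≈ 1.3333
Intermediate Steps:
B(4)/n(0) = 4/(3 + 0) = 4/3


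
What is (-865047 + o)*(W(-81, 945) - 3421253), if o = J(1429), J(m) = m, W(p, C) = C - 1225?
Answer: 2954897486394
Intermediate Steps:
W(p, C) = -1225 + C
o = 1429
(-865047 + o)*(W(-81, 945) - 3421253) = (-865047 + 1429)*((-1225 + 945) - 3421253) = -863618*(-280 - 3421253) = -863618*(-3421533) = 2954897486394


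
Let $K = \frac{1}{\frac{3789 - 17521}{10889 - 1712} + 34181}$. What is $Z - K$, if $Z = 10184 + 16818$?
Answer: $\frac{8469590556433}{313665305} \approx 27002.0$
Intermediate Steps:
$Z = 27002$
$K = \frac{9177}{313665305}$ ($K = \frac{1}{- \frac{13732}{9177} + 34181} = \frac{1}{\frac{313665305}{9177}} = \frac{9177}{313665305} \approx 2.9257 \cdot 10^{-5}$)
$Z - K = 27002 - \frac{9177}{313665305} = \frac{8469590556433}{313665305}$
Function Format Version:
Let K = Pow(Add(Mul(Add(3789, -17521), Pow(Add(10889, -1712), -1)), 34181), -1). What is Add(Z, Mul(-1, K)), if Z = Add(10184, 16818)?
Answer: Rational(8469590556433, 313665305) ≈ 27002.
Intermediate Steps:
Z = 27002
K = Rational(9177, 313665305) (K = Pow(Add(Mul(-13732, Pow(9177, -1)), 34181), -1) = Pow(Add(Mul(-13732, Rational(1, 9177)), 34181), -1) = Pow(Add(Rational(-13732, 9177), 34181), -1) = Pow(Rational(313665305, 9177), -1) = Rational(9177, 313665305) ≈ 2.9257e-5)
Add(Z, Mul(-1, K)) = Add(27002, Mul(-1, Rational(9177, 313665305))) = Add(27002, Rational(-9177, 313665305)) = Rational(8469590556433, 313665305)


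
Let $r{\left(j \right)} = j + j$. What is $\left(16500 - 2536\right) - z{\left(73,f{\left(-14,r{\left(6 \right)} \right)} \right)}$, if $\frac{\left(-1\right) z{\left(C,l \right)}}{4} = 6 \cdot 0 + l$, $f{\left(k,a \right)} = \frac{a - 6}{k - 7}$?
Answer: $\frac{97740}{7} \approx 13963.0$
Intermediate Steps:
$r{\left(j \right)} = 2 j$
$f{\left(k,a \right)} = \frac{-6 + a}{-7 + k}$
$z{\left(C,l \right)} = - 4 l$ ($z{\left(C,l \right)} = - 4 \left(6 \cdot 0 + l\right) = - 4 \left(0 + l\right) = - 4 l$)
$\left(16500 - 2536\right) - z{\left(73,f{\left(-14,r{\left(6 \right)} \right)} \right)} = \left(16500 - 2536\right) - - 4 \frac{-6 + 2 \cdot 6}{-7 - 14} = 13964 - - 4 \frac{-6 + 12}{-21} = 13964 - - 4 \left(\left(- \frac{1}{21}\right) 6\right) = 13964 - \left(-4\right) \left(- \frac{2}{7}\right) = 13964 - \frac{8}{7} = \frac{97740}{7}$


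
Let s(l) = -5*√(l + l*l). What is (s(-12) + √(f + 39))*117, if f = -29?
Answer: -1170*√33 + 117*√10 ≈ -6351.1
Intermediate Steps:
s(l) = -5*√(l + l²)
(s(-12) + √(f + 39))*117 = (-5*2*√33 + √(-29 + 39))*117 = (-5*2*√33 + √10)*117 = (-10*√33 + √10)*117 = (√10 - 10*√33)*117 = -1170*√33 + 117*√10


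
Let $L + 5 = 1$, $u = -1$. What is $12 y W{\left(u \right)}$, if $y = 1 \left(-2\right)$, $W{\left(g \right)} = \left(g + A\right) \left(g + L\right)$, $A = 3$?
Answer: $240$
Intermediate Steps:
$L = -4$ ($L = -5 + 1 = -4$)
$W{\left(g \right)} = \left(-4 + g\right) \left(3 + g\right)$ ($W{\left(g \right)} = \left(g + 3\right) \left(g - 4\right) = \left(3 + g\right) \left(-4 + g\right) = \left(-4 + g\right) \left(3 + g\right)$)
$y = -2$
$12 y W{\left(u \right)} = 12 \left(-2\right) \left(-12 + \left(-1\right)^{2} - -1\right) = - 24 \left(-12 + 1 + 1\right) = \left(-24\right) \left(-10\right) = 240$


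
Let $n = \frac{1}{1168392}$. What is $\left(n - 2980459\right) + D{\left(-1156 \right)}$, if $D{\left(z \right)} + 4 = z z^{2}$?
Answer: $- \frac{1808419470344567}{1168392} \approx -1.5478 \cdot 10^{9}$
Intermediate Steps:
$D{\left(z \right)} = -4 + z^{3}$ ($D{\left(z \right)} = -4 + z z^{2} = -4 + z^{3}$)
$n = \frac{1}{1168392} \approx 8.5588 \cdot 10^{-7}$
$\left(n - 2980459\right) + D{\left(-1156 \right)} = \left(\frac{1}{1168392} - 2980459\right) + \left(-4 + \left(-1156\right)^{3}\right) = - \frac{3482344451927}{1168392} - 1544804420 = - \frac{1808419470344567}{1168392}$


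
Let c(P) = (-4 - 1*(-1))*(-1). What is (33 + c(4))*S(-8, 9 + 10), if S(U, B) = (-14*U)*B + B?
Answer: 77292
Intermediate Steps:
c(P) = 3 (c(P) = (-4 + 1)*(-1) = -3*(-1) = 3)
S(U, B) = B - 14*B*U (S(U, B) = -14*B*U + B = B - 14*B*U)
(33 + c(4))*S(-8, 9 + 10) = (33 + 3)*((9 + 10)*(1 - 14*(-8))) = 36*(19*(1 + 112)) = 36*(19*113) = 36*2147 = 77292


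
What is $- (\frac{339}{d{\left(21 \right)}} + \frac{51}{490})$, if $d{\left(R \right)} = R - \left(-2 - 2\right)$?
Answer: $- \frac{33477}{2450} \approx -13.664$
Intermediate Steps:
$d{\left(R \right)} = 4 + R$ ($d{\left(R \right)} = R - \left(-2 - 2\right) = R - -4 = R + 4 = 4 + R$)
$- (\frac{339}{d{\left(21 \right)}} + \frac{51}{490}) = - (\frac{339}{4 + 21} + \frac{51}{490}) = - (\frac{339}{25} + 51 \cdot \frac{1}{490}) = - (339 \cdot \frac{1}{25} + \frac{51}{490}) = - (\frac{339}{25} + \frac{51}{490}) = \left(-1\right) \frac{33477}{2450} = - \frac{33477}{2450}$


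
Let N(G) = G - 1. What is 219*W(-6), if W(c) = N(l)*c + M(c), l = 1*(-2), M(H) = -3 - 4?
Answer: 2409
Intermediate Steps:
M(H) = -7
l = -2
N(G) = -1 + G
W(c) = -7 - 3*c (W(c) = (-1 - 2)*c - 7 = -3*c - 7 = -7 - 3*c)
219*W(-6) = 219*(-7 - 3*(-6)) = 219*(-7 + 18) = 219*11 = 2409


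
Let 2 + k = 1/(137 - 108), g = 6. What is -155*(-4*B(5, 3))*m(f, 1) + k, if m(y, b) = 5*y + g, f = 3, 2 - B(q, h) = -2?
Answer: 1510263/29 ≈ 52078.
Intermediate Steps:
B(q, h) = 4 (B(q, h) = 2 - 1*(-2) = 2 + 2 = 4)
m(y, b) = 6 + 5*y (m(y, b) = 5*y + 6 = 6 + 5*y)
k = -57/29 (k = -2 + 1/(137 - 108) = -2 + 1/29 = -57/29 ≈ -1.9655)
-155*(-4*B(5, 3))*m(f, 1) + k = -155*(-4*4)*(6 + 5*3) - 57/29 = -(-2480)*(6 + 15) - 57/29 = -(-2480)*21 - 57/29 = -155*(-336) - 57/29 = 52080 - 57/29 = 1510263/29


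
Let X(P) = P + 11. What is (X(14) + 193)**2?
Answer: 47524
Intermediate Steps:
X(P) = 11 + P
(X(14) + 193)**2 = ((11 + 14) + 193)**2 = (25 + 193)**2 = 218**2 = 47524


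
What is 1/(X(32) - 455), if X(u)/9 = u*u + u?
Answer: 1/9049 ≈ 0.00011051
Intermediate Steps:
X(u) = 9*u + 9*u**2 (X(u) = 9*(u*u + u) = 9*(u**2 + u) = 9*(u + u**2) = 9*u + 9*u**2)
1/(X(32) - 455) = 1/(9*32*(1 + 32) - 455) = 1/(9*32*33 - 455) = 1/(9504 - 455) = 1/9049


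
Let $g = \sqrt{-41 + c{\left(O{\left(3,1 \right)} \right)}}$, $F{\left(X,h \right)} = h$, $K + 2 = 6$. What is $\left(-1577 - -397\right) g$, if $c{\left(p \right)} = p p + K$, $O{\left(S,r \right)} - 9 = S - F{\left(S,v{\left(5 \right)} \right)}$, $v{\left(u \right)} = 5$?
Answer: $- 2360 \sqrt{3} \approx -4087.6$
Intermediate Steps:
$K = 4$ ($K = -2 + 6 = 4$)
$O{\left(S,r \right)} = 4 + S$ ($O{\left(S,r \right)} = 9 + \left(S - 5\right) = 9 + \left(-5 + S\right) = 4 + S$)
$c{\left(p \right)} = 4 + p^{2}$ ($c{\left(p \right)} = p p + 4 = p^{2} + 4 = 4 + p^{2}$)
$g = 2 \sqrt{3}$ ($g = \sqrt{-41 + \left(4 + \left(4 + 3\right)^{2}\right)} = \sqrt{-41 + \left(4 + 7^{2}\right)} = \sqrt{-41 + \left(4 + 49\right)} = \sqrt{-41 + 53} = \sqrt{12} = 2 \sqrt{3} \approx 3.4641$)
$\left(-1577 - -397\right) g = \left(-1577 - -397\right) 2 \sqrt{3} = \left(-1577 + 397\right) 2 \sqrt{3} = - 1180 \cdot 2 \sqrt{3} = - 2360 \sqrt{3}$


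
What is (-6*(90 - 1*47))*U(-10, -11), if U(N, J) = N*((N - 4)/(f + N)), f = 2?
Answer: 4515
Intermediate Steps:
U(N, J) = N*(-4 + N)/(2 + N) (U(N, J) = N*((N - 4)/(2 + N)) = N*((-4 + N)/(2 + N)) = N*(-4 + N)/(2 + N))
(-6*(90 - 1*47))*U(-10, -11) = (-6*(90 - 1*47))*(-10*(-4 - 10)/(2 - 10)) = (-6*(90 - 47))*(-10*(-14)/(-8)) = (-6*43)*(-10*(-1/8)*(-14)) = -258*(-35/2) = 4515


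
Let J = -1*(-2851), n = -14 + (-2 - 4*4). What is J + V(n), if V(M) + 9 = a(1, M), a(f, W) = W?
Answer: 2810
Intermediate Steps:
n = -32 (n = -14 + (-2 - 16) = -14 - 18 = -32)
V(M) = -9 + M
J = 2851
J + V(n) = 2851 + (-9 - 32) = 2851 - 41 = 2810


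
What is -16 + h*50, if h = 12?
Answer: 584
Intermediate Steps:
-16 + h*50 = -16 + 12*50 = -16 + 600 = 584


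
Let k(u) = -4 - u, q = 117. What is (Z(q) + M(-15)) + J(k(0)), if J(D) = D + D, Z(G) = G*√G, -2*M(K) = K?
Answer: -½ + 351*√13 ≈ 1265.0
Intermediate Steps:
M(K) = -K/2
Z(G) = G^(3/2)
J(D) = 2*D
(Z(q) + M(-15)) + J(k(0)) = (117^(3/2) - ½*(-15)) + 2*(-4 - 1*0) = (351*√13 + 15/2) + 2*(-4 + 0) = (15/2 + 351*√13) + 2*(-4) = (15/2 + 351*√13) - 8 = -½ + 351*√13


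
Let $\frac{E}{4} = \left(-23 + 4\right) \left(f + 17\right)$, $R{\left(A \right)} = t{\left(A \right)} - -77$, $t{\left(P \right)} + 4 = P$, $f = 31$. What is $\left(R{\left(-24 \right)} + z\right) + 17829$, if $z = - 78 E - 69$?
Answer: $302353$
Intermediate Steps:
$t{\left(P \right)} = -4 + P$
$R{\left(A \right)} = 73 + A$ ($R{\left(A \right)} = \left(-4 + A\right) - -77 = \left(-4 + A\right) + 77 = 73 + A$)
$E = -3648$ ($E = 4 \left(-23 + 4\right) \left(31 + 17\right) = 4 \left(\left(-19\right) 48\right) = 4 \left(-912\right) = -3648$)
$z = 284475$ ($z = \left(-78\right) \left(-3648\right) - 69 = 284544 - 69 = 284475$)
$\left(R{\left(-24 \right)} + z\right) + 17829 = \left(\left(73 - 24\right) + 284475\right) + 17829 = \left(49 + 284475\right) + 17829 = 284524 + 17829 = 302353$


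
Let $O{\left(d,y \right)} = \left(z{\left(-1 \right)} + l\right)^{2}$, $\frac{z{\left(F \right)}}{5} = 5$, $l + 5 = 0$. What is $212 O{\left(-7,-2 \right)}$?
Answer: $84800$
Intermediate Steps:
$l = -5$ ($l = -5 + 0 = -5$)
$z{\left(F \right)} = 25$ ($z{\left(F \right)} = 5 \cdot 5 = 25$)
$O{\left(d,y \right)} = 400$ ($O{\left(d,y \right)} = \left(25 - 5\right)^{2} = 20^{2} = 400$)
$212 O{\left(-7,-2 \right)} = 212 \cdot 400 = 84800$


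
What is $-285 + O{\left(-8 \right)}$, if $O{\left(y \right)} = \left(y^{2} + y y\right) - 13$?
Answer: $-170$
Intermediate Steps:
$O{\left(y \right)} = -13 + 2 y^{2}$ ($O{\left(y \right)} = \left(y^{2} + y^{2}\right) - 13 = 2 y^{2} - 13 = -13 + 2 y^{2}$)
$-285 + O{\left(-8 \right)} = -285 - \left(13 - 2 \left(-8\right)^{2}\right) = -285 + \left(-13 + 2 \cdot 64\right) = -285 + \left(-13 + 128\right) = -285 + 115 = -170$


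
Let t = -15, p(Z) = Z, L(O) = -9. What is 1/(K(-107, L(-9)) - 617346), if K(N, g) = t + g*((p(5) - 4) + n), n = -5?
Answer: -1/617325 ≈ -1.6199e-6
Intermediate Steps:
K(N, g) = -15 - 4*g (K(N, g) = -15 + g*((5 - 4) - 5) = -15 + g*(1 - 5) = -15 + g*(-4) = -15 - 4*g)
1/(K(-107, L(-9)) - 617346) = 1/((-15 - 4*(-9)) - 617346) = 1/((-15 + 36) - 617346) = 1/(21 - 617346) = 1/(-617325) = -1/617325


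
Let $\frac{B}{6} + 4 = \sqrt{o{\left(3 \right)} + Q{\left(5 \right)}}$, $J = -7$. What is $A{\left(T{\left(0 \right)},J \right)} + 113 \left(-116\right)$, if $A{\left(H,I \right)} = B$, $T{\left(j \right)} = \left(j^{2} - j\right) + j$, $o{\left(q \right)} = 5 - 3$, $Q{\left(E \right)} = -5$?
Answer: $-13132 + 6 i \sqrt{3} \approx -13132.0 + 10.392 i$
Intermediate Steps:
$o{\left(q \right)} = 2$ ($o{\left(q \right)} = 5 - 3 = 2$)
$T{\left(j \right)} = j^{2}$
$B = -24 + 6 i \sqrt{3}$ ($B = -24 + 6 \sqrt{2 - 5} = -24 + 6 \sqrt{-3} = -24 + 6 i \sqrt{3} \approx -24.0 + 10.392 i$)
$A{\left(H,I \right)} = -24 + 6 i \sqrt{3}$
$A{\left(T{\left(0 \right)},J \right)} + 113 \left(-116\right) = \left(-24 + 6 i \sqrt{3}\right) + 113 \left(-116\right) = \left(-24 + 6 i \sqrt{3}\right) - 13108 = -13132 + 6 i \sqrt{3}$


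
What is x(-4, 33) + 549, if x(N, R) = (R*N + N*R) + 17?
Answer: 302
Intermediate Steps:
x(N, R) = 17 + 2*N*R (x(N, R) = (N*R + N*R) + 17 = 2*N*R + 17 = 17 + 2*N*R)
x(-4, 33) + 549 = (17 + 2*(-4)*33) + 549 = (17 - 264) + 549 = -247 + 549 = 302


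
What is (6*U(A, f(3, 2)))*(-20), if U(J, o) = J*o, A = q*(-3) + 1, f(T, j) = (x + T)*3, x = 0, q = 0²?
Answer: -1080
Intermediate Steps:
q = 0
f(T, j) = 3*T (f(T, j) = (0 + T)*3 = T*3 = 3*T)
A = 1 (A = 0*(-3) + 1 = 0 + 1 = 1)
(6*U(A, f(3, 2)))*(-20) = (6*(1*(3*3)))*(-20) = (6*(1*9))*(-20) = (6*9)*(-20) = 54*(-20) = -1080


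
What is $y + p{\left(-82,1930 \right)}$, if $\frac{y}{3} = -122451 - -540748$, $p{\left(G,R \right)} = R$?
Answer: $1256821$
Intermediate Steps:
$y = 1254891$ ($y = 3 \left(-122451 - -540748\right) = 3 \left(-122451 + 540748\right) = 3 \cdot 418297 = 1254891$)
$y + p{\left(-82,1930 \right)} = 1254891 + 1930 = 1256821$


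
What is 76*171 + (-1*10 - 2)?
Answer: 12984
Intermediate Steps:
76*171 + (-1*10 - 2) = 12996 + (-10 - 2) = 12996 - 12 = 12984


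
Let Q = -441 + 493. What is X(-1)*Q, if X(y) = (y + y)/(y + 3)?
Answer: -52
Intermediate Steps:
Q = 52
X(y) = 2*y/(3 + y) (X(y) = (2*y)/(3 + y) = 2*y/(3 + y))
X(-1)*Q = (2*(-1)/(3 - 1))*52 = (2*(-1)/2)*52 = (2*(-1)*(½))*52 = -1*52 = -52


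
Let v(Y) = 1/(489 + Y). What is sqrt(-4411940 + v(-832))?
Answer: I*sqrt(10593067947)/49 ≈ 2100.5*I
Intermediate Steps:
sqrt(-4411940 + v(-832)) = sqrt(-4411940 + 1/(489 - 832)) = sqrt(-4411940 + 1/(-343)) = sqrt(-4411940 - 1/343) = sqrt(-1513295421/343) = I*sqrt(10593067947)/49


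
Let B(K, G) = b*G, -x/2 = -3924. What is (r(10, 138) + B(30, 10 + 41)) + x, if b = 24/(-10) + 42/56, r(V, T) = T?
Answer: 158037/20 ≈ 7901.9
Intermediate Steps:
x = 7848 (x = -2*(-3924) = 7848)
b = -33/20 (b = 24*(-1/10) + 42*(1/56) = -12/5 + 3/4 = -33/20 ≈ -1.6500)
B(K, G) = -33*G/20
(r(10, 138) + B(30, 10 + 41)) + x = (138 - 33*(10 + 41)/20) + 7848 = (138 - 33/20*51) + 7848 = (138 - 1683/20) + 7848 = 1077/20 + 7848 = 158037/20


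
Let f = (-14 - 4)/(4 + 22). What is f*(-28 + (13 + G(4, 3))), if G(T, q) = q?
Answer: 108/13 ≈ 8.3077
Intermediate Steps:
f = -9/13 (f = -18/26 = -18*1/26 = -9/13 ≈ -0.69231)
f*(-28 + (13 + G(4, 3))) = -9*(-28 + (13 + 3))/13 = -9*(-28 + 16)/13 = -9/13*(-12) = 108/13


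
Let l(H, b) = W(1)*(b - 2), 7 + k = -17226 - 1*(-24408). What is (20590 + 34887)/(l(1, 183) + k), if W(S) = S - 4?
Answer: 55477/6632 ≈ 8.3651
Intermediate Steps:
k = 7175 (k = -7 + (-17226 - 1*(-24408)) = -7 + (-17226 + 24408) = -7 + 7182 = 7175)
W(S) = -4 + S
l(H, b) = 6 - 3*b (l(H, b) = (-4 + 1)*(b - 2) = -3*(-2 + b) = 6 - 3*b)
(20590 + 34887)/(l(1, 183) + k) = (20590 + 34887)/((6 - 3*183) + 7175) = 55477/((6 - 549) + 7175) = 55477/(-543 + 7175) = 55477/6632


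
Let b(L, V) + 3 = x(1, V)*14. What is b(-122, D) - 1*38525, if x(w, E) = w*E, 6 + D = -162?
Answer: -40880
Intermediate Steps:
D = -168 (D = -6 - 162 = -168)
x(w, E) = E*w
b(L, V) = -3 + 14*V (b(L, V) = -3 + (V*1)*14 = -3 + V*14 = -3 + 14*V)
b(-122, D) - 1*38525 = (-3 + 14*(-168)) - 1*38525 = (-3 - 2352) - 38525 = -2355 - 38525 = -40880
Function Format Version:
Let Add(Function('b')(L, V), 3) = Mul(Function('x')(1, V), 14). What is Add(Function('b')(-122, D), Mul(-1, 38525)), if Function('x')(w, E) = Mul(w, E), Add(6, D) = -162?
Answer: -40880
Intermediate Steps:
D = -168 (D = Add(-6, -162) = -168)
Function('x')(w, E) = Mul(E, w)
Function('b')(L, V) = Add(-3, Mul(14, V)) (Function('b')(L, V) = Add(-3, Mul(Mul(V, 1), 14)) = Add(-3, Mul(V, 14)) = Add(-3, Mul(14, V)))
Add(Function('b')(-122, D), Mul(-1, 38525)) = Add(Add(-3, Mul(14, -168)), Mul(-1, 38525)) = Add(Add(-3, -2352), -38525) = Add(-2355, -38525) = -40880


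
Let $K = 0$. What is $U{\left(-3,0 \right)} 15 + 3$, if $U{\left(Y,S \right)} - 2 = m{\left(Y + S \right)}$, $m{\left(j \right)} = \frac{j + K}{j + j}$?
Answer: $\frac{81}{2} \approx 40.5$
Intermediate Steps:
$m{\left(j \right)} = \frac{1}{2}$ ($m{\left(j \right)} = \frac{j + 0}{j + j} = \frac{j}{2 j} = j \frac{1}{2 j} = \frac{1}{2}$)
$U{\left(Y,S \right)} = \frac{5}{2}$ ($U{\left(Y,S \right)} = 2 + \frac{1}{2} = \frac{5}{2}$)
$U{\left(-3,0 \right)} 15 + 3 = \frac{5}{2} \cdot 15 + 3 = \frac{75}{2} + 3 = \frac{81}{2}$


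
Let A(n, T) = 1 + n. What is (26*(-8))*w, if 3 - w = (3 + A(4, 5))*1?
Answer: 1040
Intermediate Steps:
w = -5 (w = 3 - (3 + (1 + 4)) = 3 - (3 + 5) = 3 - 8 = -5)
(26*(-8))*w = (26*(-8))*(-5) = -208*(-5) = 1040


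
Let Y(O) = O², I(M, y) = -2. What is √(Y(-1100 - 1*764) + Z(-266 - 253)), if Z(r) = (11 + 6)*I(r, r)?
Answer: √3474462 ≈ 1864.0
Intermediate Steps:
Z(r) = -34 (Z(r) = (11 + 6)*(-2) = 17*(-2) = -34)
√(Y(-1100 - 1*764) + Z(-266 - 253)) = √((-1100 - 1*764)² - 34) = √((-1100 - 764)² - 34) = √((-1864)² - 34) = √(3474496 - 34) = √3474462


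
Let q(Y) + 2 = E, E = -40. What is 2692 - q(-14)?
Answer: 2734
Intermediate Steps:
q(Y) = -42 (q(Y) = -2 - 40 = -42)
2692 - q(-14) = 2692 - 1*(-42) = 2692 + 42 = 2734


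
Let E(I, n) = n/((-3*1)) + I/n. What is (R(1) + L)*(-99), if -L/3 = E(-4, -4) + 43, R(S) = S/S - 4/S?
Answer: 13761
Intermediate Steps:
R(S) = 1 - 4/S
E(I, n) = -n/3 + I/n (E(I, n) = n/(-3) + I/n = n*(-⅓) + I/n = -n/3 + I/n)
L = -136 (L = -3*((-⅓*(-4) - 4/(-4)) + 43) = -3*((4/3 - 4*(-¼)) + 43) = -3*((4/3 + 1) + 43) = -3*(7/3 + 43) = -3*136/3 = -136)
(R(1) + L)*(-99) = ((-4 + 1)/1 - 136)*(-99) = (1*(-3) - 136)*(-99) = (-3 - 136)*(-99) = -139*(-99) = 13761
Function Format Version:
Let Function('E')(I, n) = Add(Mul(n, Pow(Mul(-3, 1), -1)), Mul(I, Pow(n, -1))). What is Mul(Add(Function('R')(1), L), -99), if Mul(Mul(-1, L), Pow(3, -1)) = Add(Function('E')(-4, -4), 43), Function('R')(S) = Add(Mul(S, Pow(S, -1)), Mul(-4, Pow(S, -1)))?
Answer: 13761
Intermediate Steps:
Function('R')(S) = Add(1, Mul(-4, Pow(S, -1)))
Function('E')(I, n) = Add(Mul(Rational(-1, 3), n), Mul(I, Pow(n, -1))) (Function('E')(I, n) = Add(Mul(n, Pow(-3, -1)), Mul(I, Pow(n, -1))) = Add(Mul(n, Rational(-1, 3)), Mul(I, Pow(n, -1))) = Add(Mul(Rational(-1, 3), n), Mul(I, Pow(n, -1))))
L = -136 (L = Mul(-3, Add(Add(Mul(Rational(-1, 3), -4), Mul(-4, Pow(-4, -1))), 43)) = Mul(-3, Add(Add(Rational(4, 3), Mul(-4, Rational(-1, 4))), 43)) = Mul(-3, Add(Add(Rational(4, 3), 1), 43)) = Mul(-3, Add(Rational(7, 3), 43)) = Mul(-3, Rational(136, 3)) = -136)
Mul(Add(Function('R')(1), L), -99) = Mul(Add(Mul(Pow(1, -1), Add(-4, 1)), -136), -99) = Mul(Add(Mul(1, -3), -136), -99) = Mul(Add(-3, -136), -99) = Mul(-139, -99) = 13761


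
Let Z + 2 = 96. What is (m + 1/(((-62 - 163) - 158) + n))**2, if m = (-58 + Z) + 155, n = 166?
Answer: 1717770916/47089 ≈ 36479.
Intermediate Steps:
Z = 94 (Z = -2 + 96 = 94)
m = 191 (m = (-58 + 94) + 155 = 36 + 155 = 191)
(m + 1/(((-62 - 163) - 158) + n))**2 = (191 + 1/(((-62 - 163) - 158) + 166))**2 = (191 + 1/((-225 - 158) + 166))**2 = (191 + 1/(-383 + 166))**2 = (191 + 1/(-217))**2 = (191 - 1/217)**2 = (41446/217)**2 = 1717770916/47089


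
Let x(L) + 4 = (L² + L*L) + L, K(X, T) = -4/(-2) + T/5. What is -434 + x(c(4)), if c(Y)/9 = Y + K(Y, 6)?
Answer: 200622/25 ≈ 8024.9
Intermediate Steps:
K(X, T) = 2 + T/5 (K(X, T) = -4*(-½) + T*(⅕) = 2 + T/5)
c(Y) = 144/5 + 9*Y (c(Y) = 9*(Y + (2 + (⅕)*6)) = 9*(Y + (2 + 6/5)) = 9*(Y + 16/5) = 9*(16/5 + Y) = 144/5 + 9*Y)
x(L) = -4 + L + 2*L² (x(L) = -4 + ((L² + L*L) + L) = -4 + ((L² + L²) + L) = -4 + (2*L² + L) = -4 + (L + 2*L²) = -4 + L + 2*L²)
-434 + x(c(4)) = -434 + (-4 + (144/5 + 9*4) + 2*(144/5 + 9*4)²) = -434 + (-4 + (144/5 + 36) + 2*(144/5 + 36)²) = -434 + (-4 + 324/5 + 2*(324/5)²) = -434 + (-4 + 324/5 + 2*(104976/25)) = -434 + (-4 + 324/5 + 209952/25) = -434 + 211472/25 = 200622/25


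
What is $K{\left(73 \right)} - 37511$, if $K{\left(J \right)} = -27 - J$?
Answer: $-37611$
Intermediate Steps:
$K{\left(73 \right)} - 37511 = \left(-27 - 73\right) - 37511 = -100 - 37511 = -37611$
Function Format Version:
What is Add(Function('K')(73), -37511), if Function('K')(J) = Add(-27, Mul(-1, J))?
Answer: -37611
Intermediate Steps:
Add(Function('K')(73), -37511) = Add(Add(-27, Mul(-1, 73)), -37511) = Add(Add(-27, -73), -37511) = Add(-100, -37511) = -37611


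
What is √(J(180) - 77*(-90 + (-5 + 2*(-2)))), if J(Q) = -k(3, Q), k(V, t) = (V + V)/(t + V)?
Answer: 17*√98149/61 ≈ 87.310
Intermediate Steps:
k(V, t) = 2*V/(V + t) (k(V, t) = (2*V)/(V + t) = 2*V/(V + t))
J(Q) = -6/(3 + Q) (J(Q) = -2*3/(3 + Q) = -6/(3 + Q))
√(J(180) - 77*(-90 + (-5 + 2*(-2)))) = √(-6/(3 + 180) - 77*(-90 + (-5 + 2*(-2)))) = √(-6/183 - 77*(-90 + (-5 - 4))) = √(-6*1/183 - 77*(-90 - 9)) = √(-2/61 - 77*(-99)) = √(-2/61 + 7623) = √(465001/61) = 17*√98149/61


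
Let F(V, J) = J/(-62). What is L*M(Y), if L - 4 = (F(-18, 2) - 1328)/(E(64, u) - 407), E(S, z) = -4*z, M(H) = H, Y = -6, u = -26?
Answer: -157482/3131 ≈ -50.298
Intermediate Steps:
F(V, J) = -J/62 (F(V, J) = J*(-1/62) = -J/62)
L = 26247/3131 (L = 4 + (-1/62*2 - 1328)/(-4*(-26) - 407) = 4 + (-1/31 - 1328)/(104 - 407) = 4 - 41169/31/(-303) = 4 - 41169/31*(-1/303) = 4 + 13723/3131 = 26247/3131 ≈ 8.3829)
L*M(Y) = (26247/3131)*(-6) = -157482/3131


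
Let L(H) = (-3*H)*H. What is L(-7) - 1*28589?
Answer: -28736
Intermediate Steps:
L(H) = -3*H**2
L(-7) - 1*28589 = -3*(-7)**2 - 1*28589 = -3*49 - 28589 = -147 - 28589 = -28736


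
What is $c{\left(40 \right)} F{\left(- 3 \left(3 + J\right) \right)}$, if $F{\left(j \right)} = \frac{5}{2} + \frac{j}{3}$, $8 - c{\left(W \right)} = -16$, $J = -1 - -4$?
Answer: $-84$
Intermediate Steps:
$J = 3$ ($J = -1 + 4 = 3$)
$c{\left(W \right)} = 24$ ($c{\left(W \right)} = 8 - -16 = 8 + 16 = 24$)
$F{\left(j \right)} = \frac{5}{2} + \frac{j}{3}$ ($F{\left(j \right)} = 5 \cdot \frac{1}{2} + j \frac{1}{3} = \frac{5}{2} + \frac{j}{3}$)
$c{\left(40 \right)} F{\left(- 3 \left(3 + J\right) \right)} = 24 \left(\frac{5}{2} + \frac{\left(-3\right) \left(3 + 3\right)}{3}\right) = 24 \left(\frac{5}{2} + \frac{\left(-3\right) 6}{3}\right) = 24 \left(\frac{5}{2} + \frac{1}{3} \left(-18\right)\right) = 24 \left(\frac{5}{2} - 6\right) = 24 \left(- \frac{7}{2}\right) = -84$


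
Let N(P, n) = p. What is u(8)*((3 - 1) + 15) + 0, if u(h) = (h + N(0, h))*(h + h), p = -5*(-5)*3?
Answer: 22576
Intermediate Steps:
p = 75 (p = 25*3 = 75)
N(P, n) = 75
u(h) = 2*h*(75 + h) (u(h) = (h + 75)*(h + h) = (75 + h)*(2*h) = 2*h*(75 + h))
u(8)*((3 - 1) + 15) + 0 = (2*8*(75 + 8))*((3 - 1) + 15) + 0 = (2*8*83)*(2 + 15) + 0 = 1328*17 + 0 = 22576 + 0 = 22576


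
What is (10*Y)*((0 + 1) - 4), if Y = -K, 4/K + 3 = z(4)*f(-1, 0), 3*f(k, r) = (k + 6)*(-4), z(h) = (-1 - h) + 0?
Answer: 360/91 ≈ 3.9560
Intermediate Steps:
z(h) = -1 - h
f(k, r) = -8 - 4*k/3 (f(k, r) = ((k + 6)*(-4))/3 = ((6 + k)*(-4))/3 = (-24 - 4*k)/3 = -8 - 4*k/3)
K = 12/91 (K = 4/(-3 + (-1 - 1*4)*(-8 - 4/3*(-1))) = 4/(-3 + (-1 - 4)*(-8 + 4/3)) = 4/(-3 - 5*(-20/3)) = 4/(-3 + 100/3) = 4/(91/3) = 4*(3/91) = 12/91 ≈ 0.13187)
Y = -12/91 (Y = -1*12/91 = -12/91 ≈ -0.13187)
(10*Y)*((0 + 1) - 4) = (10*(-12/91))*((0 + 1) - 4) = -120*(1 - 4)/91 = -120/91*(-3) = 360/91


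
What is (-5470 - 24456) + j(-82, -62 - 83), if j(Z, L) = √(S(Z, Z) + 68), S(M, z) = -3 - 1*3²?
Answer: -29926 + 2*√14 ≈ -29919.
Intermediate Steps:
S(M, z) = -12 (S(M, z) = -3 - 1*9 = -3 - 9 = -12)
j(Z, L) = 2*√14 (j(Z, L) = √(-12 + 68) = √56 = 2*√14)
(-5470 - 24456) + j(-82, -62 - 83) = (-5470 - 24456) + 2*√14 = -29926 + 2*√14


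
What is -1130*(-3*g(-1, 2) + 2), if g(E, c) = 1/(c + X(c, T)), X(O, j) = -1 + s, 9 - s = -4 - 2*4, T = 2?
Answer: -23165/11 ≈ -2105.9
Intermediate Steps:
s = 21 (s = 9 - (-4 - 2*4) = 9 - (-4 - 8) = 9 - 1*(-12) = 9 + 12 = 21)
X(O, j) = 20 (X(O, j) = -1 + 21 = 20)
g(E, c) = 1/(20 + c) (g(E, c) = 1/(c + 20) = 1/(20 + c))
-1130*(-3*g(-1, 2) + 2) = -1130*(-3/(20 + 2) + 2) = -1130*(-3/22 + 2) = -1130*41/22 = -23165/11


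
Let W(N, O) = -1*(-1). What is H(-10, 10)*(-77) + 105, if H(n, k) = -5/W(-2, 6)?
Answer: 490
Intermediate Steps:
W(N, O) = 1
H(n, k) = -5 (H(n, k) = -5/1 = -5*1 = -5)
H(-10, 10)*(-77) + 105 = -5*(-77) + 105 = 385 + 105 = 490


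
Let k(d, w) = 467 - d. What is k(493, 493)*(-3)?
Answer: 78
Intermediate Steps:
k(493, 493)*(-3) = (467 - 1*493)*(-3) = (467 - 493)*(-3) = -26*(-3) = 78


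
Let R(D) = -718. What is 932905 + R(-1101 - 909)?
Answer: 932187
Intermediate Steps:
932905 + R(-1101 - 909) = 932905 - 718 = 932187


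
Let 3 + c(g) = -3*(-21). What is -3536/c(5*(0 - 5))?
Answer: -884/15 ≈ -58.933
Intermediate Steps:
c(g) = 60 (c(g) = -3 - 3*(-21) = -3 + 63 = 60)
-3536/c(5*(0 - 5)) = -3536/60 = -3536*1/60 = -884/15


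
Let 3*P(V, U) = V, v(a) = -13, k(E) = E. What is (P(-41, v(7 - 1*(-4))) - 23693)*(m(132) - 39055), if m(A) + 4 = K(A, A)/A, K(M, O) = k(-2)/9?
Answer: 825029231320/891 ≈ 9.2596e+8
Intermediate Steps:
K(M, O) = -2/9
P(V, U) = V/3
m(A) = -4 - 2/(9*A)
(P(-41, v(7 - 1*(-4))) - 23693)*(m(132) - 39055) = ((⅓)*(-41) - 23693)*((-4 - 2/9/132) - 39055) = (-41/3 - 23693)*((-4 - 2/9*1/132) - 39055) = -71120*((-4 - 1/594) - 39055)/3 = -71120*(-2377/594 - 39055)/3 = -71120/3*(-23201047/594) = 825029231320/891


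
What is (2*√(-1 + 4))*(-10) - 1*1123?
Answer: -1123 - 20*√3 ≈ -1157.6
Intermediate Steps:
(2*√(-1 + 4))*(-10) - 1*1123 = (2*√3)*(-10) - 1123 = -20*√3 - 1123 = -1123 - 20*√3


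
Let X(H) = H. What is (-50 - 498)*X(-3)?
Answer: 1644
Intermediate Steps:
(-50 - 498)*X(-3) = (-50 - 498)*(-3) = -548*(-3) = 1644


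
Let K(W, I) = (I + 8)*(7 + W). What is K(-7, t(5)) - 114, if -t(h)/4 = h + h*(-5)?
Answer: -114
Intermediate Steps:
t(h) = 16*h (t(h) = -4*(h + h*(-5)) = -4*(h - 5*h) = -(-16)*h = 16*h)
K(W, I) = (7 + W)*(8 + I) (K(W, I) = (8 + I)*(7 + W) = (7 + W)*(8 + I))
K(-7, t(5)) - 114 = (56 + 7*(16*5) + 8*(-7) + (16*5)*(-7)) - 114 = (56 + 7*80 - 56 + 80*(-7)) - 114 = (56 + 560 - 56 - 560) - 114 = 0 - 114 = -114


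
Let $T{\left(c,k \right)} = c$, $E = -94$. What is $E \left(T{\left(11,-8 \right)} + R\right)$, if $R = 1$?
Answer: $-1128$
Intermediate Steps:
$E \left(T{\left(11,-8 \right)} + R\right) = - 94 \left(11 + 1\right) = \left(-94\right) 12 = -1128$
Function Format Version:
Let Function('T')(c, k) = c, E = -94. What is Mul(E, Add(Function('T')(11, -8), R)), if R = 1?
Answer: -1128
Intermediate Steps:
Mul(E, Add(Function('T')(11, -8), R)) = Mul(-94, Add(11, 1)) = Mul(-94, 12) = -1128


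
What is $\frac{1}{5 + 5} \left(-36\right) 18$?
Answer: $- \frac{324}{5} \approx -64.8$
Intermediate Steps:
$\frac{1}{5 + 5} \left(-36\right) 18 = \frac{1}{10} \left(-36\right) 18 = \left(- \frac{18}{5}\right) 18 = - \frac{324}{5}$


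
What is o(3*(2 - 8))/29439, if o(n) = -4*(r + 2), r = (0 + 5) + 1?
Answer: -32/29439 ≈ -0.0010870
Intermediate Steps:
r = 6 (r = 5 + 1 = 6)
o(n) = -32 (o(n) = -4*(6 + 2) = -4*8 = -32)
o(3*(2 - 8))/29439 = -32/29439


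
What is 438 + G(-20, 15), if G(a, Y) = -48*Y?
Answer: -282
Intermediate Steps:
438 + G(-20, 15) = 438 - 48*15 = 438 - 720 = -282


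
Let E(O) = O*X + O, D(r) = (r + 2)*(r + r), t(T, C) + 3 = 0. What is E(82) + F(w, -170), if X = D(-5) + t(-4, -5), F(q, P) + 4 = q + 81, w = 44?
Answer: 2417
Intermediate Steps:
F(q, P) = 77 + q (F(q, P) = -4 + (q + 81) = -4 + (81 + q) = 77 + q)
t(T, C) = -3 (t(T, C) = -3 + 0 = -3)
D(r) = 2*r*(2 + r) (D(r) = (2 + r)*(2*r) = 2*r*(2 + r))
X = 27 (X = 2*(-5)*(2 - 5) - 3 = 2*(-5)*(-3) - 3 = 30 - 3 = 27)
E(O) = 28*O (E(O) = O*27 + O = 27*O + O = 28*O)
E(82) + F(w, -170) = 28*82 + (77 + 44) = 2296 + 121 = 2417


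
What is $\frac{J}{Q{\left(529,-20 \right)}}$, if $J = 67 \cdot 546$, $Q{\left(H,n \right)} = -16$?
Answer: $- \frac{18291}{8} \approx -2286.4$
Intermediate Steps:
$J = 36582$
$\frac{J}{Q{\left(529,-20 \right)}} = \frac{36582}{-16} = 36582 \left(- \frac{1}{16}\right) = - \frac{18291}{8}$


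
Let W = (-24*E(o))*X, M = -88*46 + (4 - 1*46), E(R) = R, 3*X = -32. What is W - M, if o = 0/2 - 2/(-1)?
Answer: 4602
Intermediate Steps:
X = -32/3 (X = (⅓)*(-32) = -32/3 ≈ -10.667)
o = 2 (o = 0*(½) - 2*(-1) = 0 + 2 = 2)
M = -4090 (M = -4048 + (4 - 46) = -4048 - 42 = -4090)
W = 512 (W = -24*2*(-32/3) = -48*(-32/3) = 512)
W - M = 512 - 1*(-4090) = 512 + 4090 = 4602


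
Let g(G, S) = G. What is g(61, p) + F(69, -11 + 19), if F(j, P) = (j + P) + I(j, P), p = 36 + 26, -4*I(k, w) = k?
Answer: 483/4 ≈ 120.75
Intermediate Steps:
I(k, w) = -k/4
p = 62
F(j, P) = P + 3*j/4 (F(j, P) = (j + P) - j/4 = (P + j) - j/4 = P + 3*j/4)
g(61, p) + F(69, -11 + 19) = 61 + ((-11 + 19) + (3/4)*69) = 61 + (8 + 207/4) = 61 + 239/4 = 483/4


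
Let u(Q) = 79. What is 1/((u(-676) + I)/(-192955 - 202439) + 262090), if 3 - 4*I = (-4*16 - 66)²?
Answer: 527192/138171756807 ≈ 3.8155e-6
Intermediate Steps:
I = -16897/4 (I = ¾ - (-4*16 - 66)²/4 = ¾ - (-64 - 66)²/4 = ¾ - ¼*(-130)² = ¾ - ¼*16900 = ¾ - 4225 = -16897/4 ≈ -4224.3)
1/((u(-676) + I)/(-192955 - 202439) + 262090) = 1/((79 - 16897/4)/(-192955 - 202439) + 262090) = 1/(-16581/4/(-395394) + 262090) = 1/(-16581/4*(-1/395394) + 262090) = 1/(5527/527192 + 262090) = 1/(138171756807/527192) = 527192/138171756807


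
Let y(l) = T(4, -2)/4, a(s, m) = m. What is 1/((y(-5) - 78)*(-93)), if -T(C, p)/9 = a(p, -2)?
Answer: 2/13671 ≈ 0.00014630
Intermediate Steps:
T(C, p) = 18 (T(C, p) = -9*(-2) = 18)
y(l) = 9/2 (y(l) = 18/4 = 18*(¼) = 9/2)
1/((y(-5) - 78)*(-93)) = 1/((9/2 - 78)*(-93)) = 1/(-147/2*(-93)) = 1/(13671/2) = 2/13671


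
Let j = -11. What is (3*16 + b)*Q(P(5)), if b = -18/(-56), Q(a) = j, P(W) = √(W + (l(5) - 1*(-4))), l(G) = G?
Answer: -14883/28 ≈ -531.54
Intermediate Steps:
P(W) = √(9 + W) (P(W) = √(W + (5 - 1*(-4))) = √(W + (5 + 4)) = √(W + 9) = √(9 + W))
Q(a) = -11
b = 9/28 (b = -18*(-1/56) = 9/28 ≈ 0.32143)
(3*16 + b)*Q(P(5)) = (3*16 + 9/28)*(-11) = (48 + 9/28)*(-11) = (1353/28)*(-11) = -14883/28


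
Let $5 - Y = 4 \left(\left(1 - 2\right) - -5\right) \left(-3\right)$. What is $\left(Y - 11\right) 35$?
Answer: $1470$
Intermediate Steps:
$Y = 53$ ($Y = 5 - 4 \left(\left(1 - 2\right) - -5\right) \left(-3\right) = 5 - 4 \left(-1 + 5\right) \left(-3\right) = 5 - 4 \cdot 4 \left(-3\right) = 5 - 16 \left(-3\right) = 5 - -48 = 5 + 48 = 53$)
$\left(Y - 11\right) 35 = \left(53 - 11\right) 35 = 42 \cdot 35 = 1470$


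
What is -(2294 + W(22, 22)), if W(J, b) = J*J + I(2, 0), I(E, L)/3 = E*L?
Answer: -2778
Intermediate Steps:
I(E, L) = 3*E*L (I(E, L) = 3*(E*L) = 3*E*L)
W(J, b) = J² (W(J, b) = J*J + 3*2*0 = J² + 0 = J²)
-(2294 + W(22, 22)) = -(2294 + 22²) = -(2294 + 484) = -1*2778 = -2778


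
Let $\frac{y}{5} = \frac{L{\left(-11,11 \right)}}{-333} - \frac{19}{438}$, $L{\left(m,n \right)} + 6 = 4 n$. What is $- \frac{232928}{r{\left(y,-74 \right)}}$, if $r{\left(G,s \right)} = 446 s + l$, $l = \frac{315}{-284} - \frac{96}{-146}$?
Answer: $\frac{4829063296}{684248291} \approx 7.0575$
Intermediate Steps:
$L{\left(m,n \right)} = -6 + 4 n$
$y = - \frac{38285}{48618}$ ($y = 5 \left(\frac{-6 + 4 \cdot 11}{-333} - \frac{19}{438}\right) = 5 \left(\left(-6 + 44\right) \left(- \frac{1}{333}\right) - \frac{19}{438}\right) = 5 \left(38 \left(- \frac{1}{333}\right) - \frac{19}{438}\right) = 5 \left(- \frac{38}{333} - \frac{19}{438}\right) = 5 \left(- \frac{7657}{48618}\right) = - \frac{38285}{48618} \approx -0.78747$)
$l = - \frac{9363}{20732}$ ($l = 315 \left(- \frac{1}{284}\right) - - \frac{48}{73} = - \frac{315}{284} + \frac{48}{73} = - \frac{9363}{20732} \approx -0.45162$)
$r{\left(G,s \right)} = - \frac{9363}{20732} + 446 s$ ($r{\left(G,s \right)} = 446 s - \frac{9363}{20732} = - \frac{9363}{20732} + 446 s$)
$- \frac{232928}{r{\left(y,-74 \right)}} = - \frac{232928}{- \frac{9363}{20732} + 446 \left(-74\right)} = - \frac{232928}{- \frac{9363}{20732} - 33004} = - \frac{232928}{- \frac{684248291}{20732}} = \left(-232928\right) \left(- \frac{20732}{684248291}\right) = \frac{4829063296}{684248291}$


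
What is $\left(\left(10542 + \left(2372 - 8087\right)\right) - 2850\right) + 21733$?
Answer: $23710$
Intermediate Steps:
$\left(\left(10542 + \left(2372 - 8087\right)\right) - 2850\right) + 21733 = \left(\left(10542 - 5715\right) - 2850\right) + 21733 = \left(4827 - 2850\right) + 21733 = 1977 + 21733 = 23710$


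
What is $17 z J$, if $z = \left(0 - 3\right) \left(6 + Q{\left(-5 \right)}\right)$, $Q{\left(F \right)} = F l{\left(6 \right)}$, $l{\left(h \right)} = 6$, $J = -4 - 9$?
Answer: $-15912$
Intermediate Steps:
$J = -13$ ($J = -4 - 9 = -13$)
$Q{\left(F \right)} = 6 F$ ($Q{\left(F \right)} = F 6 = 6 F$)
$z = 72$ ($z = \left(0 - 3\right) \left(6 + 6 \left(-5\right)\right) = - 3 \left(6 - 30\right) = \left(-3\right) \left(-24\right) = 72$)
$17 z J = 17 \cdot 72 \left(-13\right) = 1224 \left(-13\right) = -15912$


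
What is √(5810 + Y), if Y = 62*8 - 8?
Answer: √6298 ≈ 79.360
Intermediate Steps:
Y = 488 (Y = 496 - 8 = 488)
√(5810 + Y) = √(5810 + 488) = √6298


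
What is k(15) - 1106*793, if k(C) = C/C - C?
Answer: -877072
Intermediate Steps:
k(C) = 1 - C
k(15) - 1106*793 = (1 - 1*15) - 1106*793 = (1 - 15) - 877058 = -14 - 877058 = -877072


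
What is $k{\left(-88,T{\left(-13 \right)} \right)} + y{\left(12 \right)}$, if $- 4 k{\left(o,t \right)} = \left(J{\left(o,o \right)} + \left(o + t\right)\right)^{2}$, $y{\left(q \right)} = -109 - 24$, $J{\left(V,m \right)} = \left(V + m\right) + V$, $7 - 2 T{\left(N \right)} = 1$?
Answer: $- \frac{122333}{4} \approx -30583.0$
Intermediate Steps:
$T{\left(N \right)} = 3$ ($T{\left(N \right)} = \frac{7}{2} - \frac{1}{2} = 3$)
$J{\left(V,m \right)} = m + 2 V$
$y{\left(q \right)} = -133$ ($y{\left(q \right)} = -109 - 24 = -133$)
$k{\left(o,t \right)} = - \frac{\left(t + 4 o\right)^{2}}{4}$ ($k{\left(o,t \right)} = - \frac{\left(\left(o + 2 o\right) + \left(o + t\right)\right)^{2}}{4} = - \frac{\left(3 o + \left(o + t\right)\right)^{2}}{4} = - \frac{\left(t + 4 o\right)^{2}}{4}$)
$k{\left(-88,T{\left(-13 \right)} \right)} + y{\left(12 \right)} = - \frac{\left(3 + 4 \left(-88\right)\right)^{2}}{4} - 133 = - \frac{\left(3 - 352\right)^{2}}{4} - 133 = - \frac{\left(-349\right)^{2}}{4} - 133 = \left(- \frac{1}{4}\right) 121801 - 133 = - \frac{121801}{4} - 133 = - \frac{122333}{4}$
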